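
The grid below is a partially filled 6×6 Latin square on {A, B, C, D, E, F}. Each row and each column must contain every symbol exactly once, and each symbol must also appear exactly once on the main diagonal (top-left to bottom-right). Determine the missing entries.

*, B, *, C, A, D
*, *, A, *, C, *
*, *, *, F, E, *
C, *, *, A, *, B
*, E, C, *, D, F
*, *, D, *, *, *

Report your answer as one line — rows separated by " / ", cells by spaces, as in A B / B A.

E B F C A D / B F A D C E / D C B F E A / C D E A F B / A E C B D F / F A D E B C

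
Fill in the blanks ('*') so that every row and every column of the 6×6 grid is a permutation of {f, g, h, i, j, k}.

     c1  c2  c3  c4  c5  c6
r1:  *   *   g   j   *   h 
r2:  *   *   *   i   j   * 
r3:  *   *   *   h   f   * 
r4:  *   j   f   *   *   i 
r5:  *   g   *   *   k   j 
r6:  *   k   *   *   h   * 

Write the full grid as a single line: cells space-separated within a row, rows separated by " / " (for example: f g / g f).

(r1,c5): row 1 has {g,h,j}; column 5 has {f,h,j,k}, so it must be i.
(r3,c2): row 3 has {f,h}; column 2 has {g,j,k}, so it must be i.
(r4,c5): row 4 has {f,i,j}; column 5 has {f,h,i,j,k}, so it must be g.
(r5,c4): row 5 has {g,j,k}; column 4 has {h,i,j}, so it must be f.
(r6,c4): row 6 has {h,k}; column 4 has {f,h,i,j}, so it must be g.
(r6,c6): row 6 has {g,h,k}; column 6 has {h,i,j}, so it must be f.
(r1,c2): row 1 has {g,h,i,j}; column 2 has {g,i,j,k}, so it must be f.
(r2,c2): row 2 has {i,j}; column 2 has {f,g,i,j,k}, so it must be h.
(r2,c3): row 2 has {h,i,j}; column 3 has {f,g}, so it must be k.
(r2,c6): row 2 has {h,i,j,k}; column 6 has {f,h,i,j}, so it must be g.
(r3,c3): row 3 has {f,h,i}; column 3 has {f,g,k}, so it must be j.
(r3,c6): row 3 has {f,h,i,j}; column 6 has {f,g,h,i,j}, so it must be k.
(r4,c4): row 4 has {f,g,i,j}; column 4 has {f,g,h,i,j}, so it must be k.
(r6,c3): row 6 has {f,g,h,k}; column 3 has {f,g,j,k}, so it must be i.
(r1,c1): row 1 has {f,g,h,i,j}; column 1 is empty so far, so it must be k.
(r2,c1): row 2 has {g,h,i,j,k}; column 1 has {k}, so it must be f.
(r3,c1): row 3 has {f,h,i,j,k}; column 1 has {f,k}, so it must be g.
(r4,c1): row 4 has {f,g,i,j,k}; column 1 has {f,g,k}, so it must be h.
(r5,c1): row 5 has {f,g,j,k}; column 1 has {f,g,h,k}, so it must be i.
(r5,c3): row 5 has {f,g,i,j,k}; column 3 has {f,g,i,j,k}, so it must be h.
(r6,c1): row 6 has {f,g,h,i,k}; column 1 has {f,g,h,i,k}, so it must be j.

k f g j i h / f h k i j g / g i j h f k / h j f k g i / i g h f k j / j k i g h f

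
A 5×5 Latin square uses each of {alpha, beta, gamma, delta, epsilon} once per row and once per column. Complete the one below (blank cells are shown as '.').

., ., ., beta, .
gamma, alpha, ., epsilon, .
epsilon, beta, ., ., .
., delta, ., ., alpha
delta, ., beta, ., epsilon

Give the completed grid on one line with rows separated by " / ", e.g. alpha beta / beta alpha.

alpha epsilon gamma beta delta / gamma alpha delta epsilon beta / epsilon beta alpha delta gamma / beta delta epsilon gamma alpha / delta gamma beta alpha epsilon

(r1,c1): row 1 has {beta}; column 1 has {gamma,delta,epsilon}, so it must be alpha.
(r2,c3): row 2 has {alpha,gamma,epsilon}; column 3 has {beta}, so it must be delta.
(r2,c5): row 2 has {alpha,gamma,delta,epsilon}; column 5 has {alpha,epsilon}, so it must be beta.
(r4,c1): row 4 has {alpha,delta}; column 1 has {alpha,gamma,delta,epsilon}, so it must be beta.
(r4,c4): row 4 has {alpha,beta,delta}; column 4 has {beta,epsilon}, so it must be gamma.
(r5,c2): row 5 has {beta,delta,epsilon}; column 2 has {alpha,beta,delta}, so it must be gamma.
(r5,c4): row 5 has {beta,gamma,delta,epsilon}; column 4 has {beta,gamma,epsilon}, so it must be alpha.
(r1,c2): row 1 has {alpha,beta}; column 2 has {alpha,beta,gamma,delta}, so it must be epsilon.
(r1,c3): row 1 has {alpha,beta,epsilon}; column 3 has {beta,delta}, so it must be gamma.
(r1,c5): row 1 has {alpha,beta,gamma,epsilon}; column 5 has {alpha,beta,epsilon}, so it must be delta.
(r3,c3): row 3 has {beta,epsilon}; column 3 has {beta,gamma,delta}, so it must be alpha.
(r3,c4): row 3 has {alpha,beta,epsilon}; column 4 has {alpha,beta,gamma,epsilon}, so it must be delta.
(r3,c5): row 3 has {alpha,beta,delta,epsilon}; column 5 has {alpha,beta,delta,epsilon}, so it must be gamma.
(r4,c3): row 4 has {alpha,beta,gamma,delta}; column 3 has {alpha,beta,gamma,delta}, so it must be epsilon.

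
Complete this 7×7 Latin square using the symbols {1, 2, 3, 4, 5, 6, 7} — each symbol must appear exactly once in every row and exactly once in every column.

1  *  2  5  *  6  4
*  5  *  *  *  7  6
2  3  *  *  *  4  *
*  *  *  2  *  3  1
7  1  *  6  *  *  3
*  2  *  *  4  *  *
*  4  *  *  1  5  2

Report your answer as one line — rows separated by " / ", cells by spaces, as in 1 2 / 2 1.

1 7 2 5 3 6 4 / 3 5 1 4 2 7 6 / 2 3 7 1 6 4 5 / 4 6 5 2 7 3 1 / 7 1 4 6 5 2 3 / 5 2 6 3 4 1 7 / 6 4 3 7 1 5 2

(r1,c2) = 7
(r1,c5) = 3
(r2,c5) = 2
(r4,c2) = 6
(r5,c5) = 5
(r5,c6) = 2
(r6,c6) = 1
(r4,c5) = 7
(r5,c3) = 4
(r3,c5) = 6
(r4,c3) = 5
(r4,c1) = 4
(r2,c1) = 3
(r2,c3) = 1
(r2,c4) = 4
(r3,c3) = 7
(r3,c4) = 1
(r3,c7) = 5
(r6,c7) = 7
(r7,c1) = 6
(r7,c3) = 3
(r7,c4) = 7
(r6,c1) = 5
(r6,c3) = 6
(r6,c4) = 3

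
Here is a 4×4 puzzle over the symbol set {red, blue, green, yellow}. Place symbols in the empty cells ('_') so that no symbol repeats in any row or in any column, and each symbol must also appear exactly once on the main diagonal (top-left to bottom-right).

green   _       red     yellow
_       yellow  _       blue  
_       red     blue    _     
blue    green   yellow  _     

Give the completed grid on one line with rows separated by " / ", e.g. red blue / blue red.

Cell (r1,c2): row 1 has {red,green,yellow}; column 2 has {red,green,yellow} → blue.
Cell (r2,c1): row 2 has {blue,yellow}; column 1 has {blue,green} → red.
Cell (r2,c3): row 2 has {red,blue,yellow}; column 3 has {red,blue,yellow} → green.
Cell (r3,c1): row 3 has {red,blue}; column 1 has {red,blue,green} → yellow.
Cell (r3,c4): row 3 has {red,blue,yellow}; column 4 has {blue,yellow} → green.
Cell (r4,c4): row 4 has {blue,green,yellow}; column 4 has {blue,green,yellow}; the diagonal has {blue,green,yellow} → red.

green blue red yellow / red yellow green blue / yellow red blue green / blue green yellow red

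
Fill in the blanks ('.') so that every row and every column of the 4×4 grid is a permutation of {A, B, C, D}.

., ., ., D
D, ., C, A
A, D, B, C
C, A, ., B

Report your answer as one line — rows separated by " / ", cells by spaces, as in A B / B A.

B C A D / D B C A / A D B C / C A D B

At row 1, column 1: row 1 has {D}; column 1 has {A,C,D}; that leaves B.
At row 1, column 2: row 1 has {B,D}; column 2 has {A,D}; that leaves C.
At row 1, column 3: row 1 has {B,C,D}; column 3 has {B,C}; that leaves A.
At row 2, column 2: row 2 has {A,C,D}; column 2 has {A,C,D}; that leaves B.
At row 4, column 3: row 4 has {A,B,C}; column 3 has {A,B,C}; that leaves D.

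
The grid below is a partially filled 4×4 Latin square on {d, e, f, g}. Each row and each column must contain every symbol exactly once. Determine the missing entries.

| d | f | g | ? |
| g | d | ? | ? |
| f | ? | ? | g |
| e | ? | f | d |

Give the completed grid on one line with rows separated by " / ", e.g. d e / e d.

d f g e / g d e f / f e d g / e g f d

row 1 has {d,f,g}; column 4 has {d,g} — only e is left for (r1,c4).
row 2 has {d,g}; column 3 has {f,g} — only e is left for (r2,c3).
row 2 has {d,e,g}; column 4 has {d,e,g} — only f is left for (r2,c4).
row 3 has {f,g}; column 2 has {d,f} — only e is left for (r3,c2).
row 3 has {e,f,g}; column 3 has {e,f,g} — only d is left for (r3,c3).
row 4 has {d,e,f}; column 2 has {d,e,f} — only g is left for (r4,c2).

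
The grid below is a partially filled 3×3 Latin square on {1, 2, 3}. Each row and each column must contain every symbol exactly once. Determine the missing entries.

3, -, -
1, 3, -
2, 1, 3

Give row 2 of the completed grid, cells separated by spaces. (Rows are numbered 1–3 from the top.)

1 3 2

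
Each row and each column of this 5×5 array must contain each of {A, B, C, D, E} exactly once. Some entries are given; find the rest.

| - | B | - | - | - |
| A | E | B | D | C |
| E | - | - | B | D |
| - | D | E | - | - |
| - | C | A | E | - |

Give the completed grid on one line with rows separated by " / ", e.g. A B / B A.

C B D A E / A E B D C / E A C B D / B D E C A / D C A E B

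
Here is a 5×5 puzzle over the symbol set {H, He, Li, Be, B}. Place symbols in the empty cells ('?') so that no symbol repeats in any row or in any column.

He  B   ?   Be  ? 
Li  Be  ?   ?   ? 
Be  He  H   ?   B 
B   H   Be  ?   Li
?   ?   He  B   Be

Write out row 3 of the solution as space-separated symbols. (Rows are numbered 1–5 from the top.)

At row 1, column 3: row 1 has {He,Be,B}; column 3 has {H,He,Be}; that leaves Li.
At row 1, column 5: row 1 has {He,Li,Be,B}; column 5 has {Li,Be,B}; that leaves H.
At row 2, column 3: row 2 has {Li,Be}; column 3 has {H,He,Li,Be}; that leaves B.
At row 2, column 5: row 2 has {Li,Be,B}; column 5 has {H,Li,Be,B}; that leaves He.
At row 3, column 4: row 3 has {H,He,Be,B}; column 4 has {Be,B}; that leaves Li.

Be He H Li B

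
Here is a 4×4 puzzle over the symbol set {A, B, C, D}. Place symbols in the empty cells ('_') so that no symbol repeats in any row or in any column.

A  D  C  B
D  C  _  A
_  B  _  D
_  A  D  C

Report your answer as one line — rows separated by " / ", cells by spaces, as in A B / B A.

(r2,c3): row 2 has {A,C,D}; column 3 has {C,D}, so it must be B.
(r3,c1): row 3 has {B,D}; column 1 has {A,D}, so it must be C.
(r3,c3): row 3 has {B,C,D}; column 3 has {B,C,D}, so it must be A.
(r4,c1): row 4 has {A,C,D}; column 1 has {A,C,D}, so it must be B.

A D C B / D C B A / C B A D / B A D C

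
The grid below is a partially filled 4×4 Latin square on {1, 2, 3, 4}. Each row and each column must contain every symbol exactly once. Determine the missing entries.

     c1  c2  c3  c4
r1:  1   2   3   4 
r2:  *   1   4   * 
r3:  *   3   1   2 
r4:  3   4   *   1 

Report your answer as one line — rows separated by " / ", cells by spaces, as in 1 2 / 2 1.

(r2,c1): row 2 has {1,4}; column 1 has {1,3}, so it must be 2.
(r2,c4): row 2 has {1,2,4}; column 4 has {1,2,4}, so it must be 3.
(r3,c1): row 3 has {1,2,3}; column 1 has {1,2,3}, so it must be 4.
(r4,c3): row 4 has {1,3,4}; column 3 has {1,3,4}, so it must be 2.

1 2 3 4 / 2 1 4 3 / 4 3 1 2 / 3 4 2 1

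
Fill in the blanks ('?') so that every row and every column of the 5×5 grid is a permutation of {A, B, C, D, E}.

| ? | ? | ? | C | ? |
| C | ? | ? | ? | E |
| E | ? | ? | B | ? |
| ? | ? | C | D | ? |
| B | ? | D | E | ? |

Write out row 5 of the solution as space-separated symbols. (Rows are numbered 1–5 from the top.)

B A D E C

(r2,c4): row 2 has {C,E}; column 4 has {B,C,D,E}, so it must be A.
(r3,c3): row 3 has {B,E}; column 3 has {C,D}, so it must be A.
(r4,c1): row 4 has {C,D}; column 1 has {B,C,E}, so it must be A.
(r4,c5): row 4 has {A,C,D}; column 5 has {E}, so it must be B.
(r1,c1): row 1 has {C}; column 1 has {A,B,C,E}, so it must be D.
(r1,c5): row 1 has {C,D}; column 5 has {B,E}, so it must be A.
(r2,c3): row 2 has {A,C,E}; column 3 has {A,C,D}, so it must be B.
(r4,c2): row 4 has {A,B,C,D}; column 2 is empty so far, so it must be E.
(r5,c5): row 5 has {B,D,E}; column 5 has {A,B,E}, so it must be C.
(r1,c2): row 1 has {A,C,D}; column 2 has {E}, so it must be B.
(r1,c3): row 1 has {A,B,C,D}; column 3 has {A,B,C,D}, so it must be E.
(r2,c2): row 2 has {A,B,C,E}; column 2 has {B,E}, so it must be D.
(r3,c2): row 3 has {A,B,E}; column 2 has {B,D,E}, so it must be C.
(r3,c5): row 3 has {A,B,C,E}; column 5 has {A,B,C,E}, so it must be D.
(r5,c2): row 5 has {B,C,D,E}; column 2 has {B,C,D,E}, so it must be A.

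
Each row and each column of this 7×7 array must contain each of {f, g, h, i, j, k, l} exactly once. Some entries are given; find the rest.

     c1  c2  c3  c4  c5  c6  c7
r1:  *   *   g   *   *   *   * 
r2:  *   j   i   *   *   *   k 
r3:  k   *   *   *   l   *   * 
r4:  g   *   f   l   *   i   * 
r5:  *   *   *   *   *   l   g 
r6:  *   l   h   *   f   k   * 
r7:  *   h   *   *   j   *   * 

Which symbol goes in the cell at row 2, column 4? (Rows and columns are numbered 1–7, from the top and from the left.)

row 3 has {k,l}; column 3 has {f,g,h,i} — only j is left for (r3,c3).
row 4 has {f,g,i,l}; column 2 has {h,j,l} — only k is left for (r4,c2).
row 4 has {f,g,i,k,l}; column 5 has {f,j,l} — only h is left for (r4,c5).
row 4 has {f,g,h,i,k,l}; column 7 has {g,k} — only j is left for (r4,c7).
row 5 has {g,l}; column 3 has {f,g,h,i,j} — only k is left for (r5,c3).
row 5 has {g,k,l}; column 5 has {f,h,j,l} — only i is left for (r5,c5).
row 6 has {f,h,k,l}; column 7 has {g,j,k} — only i is left for (r6,c7).
row 7 has {h,j}; column 3 has {f,g,h,i,j,k} — only l is left for (r7,c3).
row 7 has {h,j,l}; column 7 has {g,i,j,k} — only f is left for (r7,c7).
row 1 has {g}; column 5 has {f,h,i,j,l} — only k is left for (r1,c5).
row 2 has {i,j,k}; column 5 has {f,h,i,j,k,l} — only g is left for (r2,c5).
row 3 has {j,k,l}; column 7 has {f,g,i,j,k} — only h is left for (r3,c7).
row 5 has {g,i,k,l}; column 2 has {h,j,k,l} — only f is left for (r5,c2).
row 6 has {f,h,i,k,l}; column 1 has {g,k} — only j is left for (r6,c1).
row 6 has {f,h,i,j,k,l}; column 4 has {l} — only g is left for (r6,c4).
row 7 has {f,h,j,l}; column 1 has {g,j,k} — only i is left for (r7,c1).
row 7 has {f,h,i,j,l}; column 4 has {g,l} — only k is left for (r7,c4).
row 7 has {f,h,i,j,k,l}; column 6 has {i,k,l} — only g is left for (r7,c6).
row 1 has {g,k}; column 2 has {f,h,j,k,l} — only i is left for (r1,c2).
row 1 has {g,i,k}; column 7 has {f,g,h,i,j,k} — only l is left for (r1,c7).
row 3 has {h,j,k,l}; column 2 has {f,h,i,j,k,l} — only g is left for (r3,c2).
row 3 has {g,h,j,k,l}; column 6 has {g,i,k,l} — only f is left for (r3,c6).
row 5 has {f,g,i,k,l}; column 1 has {g,i,j,k} — only h is left for (r5,c1).
row 5 has {f,g,h,i,k,l}; column 4 has {g,k,l} — only j is left for (r5,c4).
row 1 has {g,i,k,l}; column 1 has {g,h,i,j,k} — only f is left for (r1,c1).
row 1 has {f,g,i,k,l}; column 4 has {g,j,k,l} — only h is left for (r1,c4).
row 1 has {f,g,h,i,k,l}; column 6 has {f,g,i,k,l} — only j is left for (r1,c6).
row 2 has {g,i,j,k}; column 1 has {f,g,h,i,j,k} — only l is left for (r2,c1).
row 2 has {g,i,j,k,l}; column 4 has {g,h,j,k,l} — only f is left for (r2,c4).

f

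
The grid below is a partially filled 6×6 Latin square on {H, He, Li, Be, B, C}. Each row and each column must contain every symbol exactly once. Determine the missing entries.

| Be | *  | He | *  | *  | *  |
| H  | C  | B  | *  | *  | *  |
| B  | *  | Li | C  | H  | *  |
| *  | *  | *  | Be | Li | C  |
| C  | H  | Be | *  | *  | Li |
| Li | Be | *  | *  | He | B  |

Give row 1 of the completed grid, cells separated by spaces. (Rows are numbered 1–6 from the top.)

Be Li He B C H

(r1,c6) = H
(r2,c5) = Be
(r2,c6) = He
(r3,c2) = He
(r3,c6) = Be
(r4,c1) = He
(r4,c2) = B
(r4,c3) = H
(r5,c5) = B
(r6,c3) = C
(r6,c4) = H
(r1,c2) = Li
(r1,c4) = B
(r1,c5) = C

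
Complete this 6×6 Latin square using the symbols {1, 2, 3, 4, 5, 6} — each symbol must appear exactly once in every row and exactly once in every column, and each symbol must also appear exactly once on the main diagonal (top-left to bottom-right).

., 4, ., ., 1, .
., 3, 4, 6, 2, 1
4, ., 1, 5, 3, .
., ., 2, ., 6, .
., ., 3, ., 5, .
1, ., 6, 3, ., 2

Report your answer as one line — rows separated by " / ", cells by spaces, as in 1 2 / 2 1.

(r1,c1): row 1 has {1,4}; column 1 has {1,4}; the diagonal has {1,2,3,5}, so it must be 6.
(r1,c3): row 1 has {1,4,6}; column 3 has {1,2,3,4,6}, so it must be 5.
(r1,c4): row 1 has {1,4,5,6}; column 4 has {3,5,6}, so it must be 2.
(r1,c6): row 1 has {1,2,4,5,6}; column 6 has {1,2}, so it must be 3.
(r2,c1): row 2 has {1,2,3,4,6}; column 1 has {1,4,6}, so it must be 5.
(r3,c6): row 3 has {1,3,4,5}; column 6 has {1,2,3}, so it must be 6.
(r4,c1): row 4 has {2,6}; column 1 has {1,4,5,6}, so it must be 3.
(r4,c4): row 4 has {2,3,6}; column 4 has {2,3,5,6}; the diagonal has {1,2,3,5,6}, so it must be 4.
(r4,c6): row 4 has {2,3,4,6}; column 6 has {1,2,3,6}, so it must be 5.
(r5,c1): row 5 has {3,5}; column 1 has {1,3,4,5,6}, so it must be 2.
(r5,c4): row 5 has {2,3,5}; column 4 has {2,3,4,5,6}, so it must be 1.
(r5,c6): row 5 has {1,2,3,5}; column 6 has {1,2,3,5,6}, so it must be 4.
(r6,c2): row 6 has {1,2,3,6}; column 2 has {3,4}, so it must be 5.
(r6,c5): row 6 has {1,2,3,5,6}; column 5 has {1,2,3,5,6}, so it must be 4.
(r3,c2): row 3 has {1,3,4,5,6}; column 2 has {3,4,5}, so it must be 2.
(r4,c2): row 4 has {2,3,4,5,6}; column 2 has {2,3,4,5}, so it must be 1.
(r5,c2): row 5 has {1,2,3,4,5}; column 2 has {1,2,3,4,5}, so it must be 6.

6 4 5 2 1 3 / 5 3 4 6 2 1 / 4 2 1 5 3 6 / 3 1 2 4 6 5 / 2 6 3 1 5 4 / 1 5 6 3 4 2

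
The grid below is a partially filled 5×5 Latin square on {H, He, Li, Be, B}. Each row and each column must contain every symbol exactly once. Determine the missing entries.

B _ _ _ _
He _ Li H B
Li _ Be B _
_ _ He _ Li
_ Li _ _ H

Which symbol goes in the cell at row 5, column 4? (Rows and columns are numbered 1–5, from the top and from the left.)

He

(r1,c3) = H
(r2,c2) = Be
(r3,c5) = He
(r4,c4) = Be
(r5,c1) = Be
(r5,c3) = B
(r5,c4) = He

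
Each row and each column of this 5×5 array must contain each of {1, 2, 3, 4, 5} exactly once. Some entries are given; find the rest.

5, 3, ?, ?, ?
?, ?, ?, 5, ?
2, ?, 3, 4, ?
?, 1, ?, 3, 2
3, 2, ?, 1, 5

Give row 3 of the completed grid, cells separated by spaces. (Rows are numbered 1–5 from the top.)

Cell (r1,c4): row 1 has {3,5}; column 4 has {1,3,4,5} → 2.
Cell (r2,c2): row 2 has {5}; column 2 has {1,2,3} → 4.
Cell (r3,c2): row 3 has {2,3,4}; column 2 has {1,2,3,4} → 5.
Cell (r3,c5): row 3 has {2,3,4,5}; column 5 has {2,5} → 1.

2 5 3 4 1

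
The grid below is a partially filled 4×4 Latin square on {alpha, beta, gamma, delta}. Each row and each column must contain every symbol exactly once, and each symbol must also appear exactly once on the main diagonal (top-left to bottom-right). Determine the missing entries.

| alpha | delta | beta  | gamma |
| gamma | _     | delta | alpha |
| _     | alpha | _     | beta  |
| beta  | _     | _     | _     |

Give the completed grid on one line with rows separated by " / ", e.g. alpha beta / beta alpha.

alpha delta beta gamma / gamma beta delta alpha / delta alpha gamma beta / beta gamma alpha delta

(r2,c2) = beta
(r3,c1) = delta
(r3,c3) = gamma
(r4,c2) = gamma
(r4,c3) = alpha
(r4,c4) = delta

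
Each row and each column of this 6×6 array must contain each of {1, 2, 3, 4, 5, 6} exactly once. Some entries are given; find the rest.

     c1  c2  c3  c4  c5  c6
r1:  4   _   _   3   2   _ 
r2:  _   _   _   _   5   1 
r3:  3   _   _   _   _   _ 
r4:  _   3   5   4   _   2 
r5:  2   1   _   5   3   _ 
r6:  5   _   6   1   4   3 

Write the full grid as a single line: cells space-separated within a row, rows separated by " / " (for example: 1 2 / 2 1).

4 6 1 3 2 5 / 6 4 3 2 5 1 / 3 5 2 6 1 4 / 1 3 5 4 6 2 / 2 1 4 5 3 6 / 5 2 6 1 4 3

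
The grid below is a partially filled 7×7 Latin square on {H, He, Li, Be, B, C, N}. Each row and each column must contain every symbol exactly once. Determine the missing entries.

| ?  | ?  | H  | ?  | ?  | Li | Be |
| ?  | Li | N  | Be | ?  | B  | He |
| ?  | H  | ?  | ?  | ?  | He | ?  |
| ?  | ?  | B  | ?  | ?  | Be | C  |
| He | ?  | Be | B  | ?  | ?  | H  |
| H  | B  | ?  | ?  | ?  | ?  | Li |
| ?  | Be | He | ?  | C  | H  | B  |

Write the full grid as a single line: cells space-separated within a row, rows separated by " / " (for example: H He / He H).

(r2,c1) = C
(r2,c5) = H
(r3,c7) = N
(r6,c3) = C
(r6,c6) = N
(r3,c3) = Li
(r3,c4) = C
(r5,c6) = C
(r6,c4) = He
(r6,c5) = Be
(r1,c4) = N
(r3,c5) = B
(r5,c2) = N
(r5,c5) = Li
(r7,c4) = Li
(r1,c1) = B
(r1,c5) = He
(r3,c1) = Be
(r4,c2) = He
(r4,c4) = H
(r4,c5) = N
(r7,c1) = N
(r1,c2) = C
(r4,c1) = Li

B C H N He Li Be / C Li N Be H B He / Be H Li C B He N / Li He B H N Be C / He N Be B Li C H / H B C He Be N Li / N Be He Li C H B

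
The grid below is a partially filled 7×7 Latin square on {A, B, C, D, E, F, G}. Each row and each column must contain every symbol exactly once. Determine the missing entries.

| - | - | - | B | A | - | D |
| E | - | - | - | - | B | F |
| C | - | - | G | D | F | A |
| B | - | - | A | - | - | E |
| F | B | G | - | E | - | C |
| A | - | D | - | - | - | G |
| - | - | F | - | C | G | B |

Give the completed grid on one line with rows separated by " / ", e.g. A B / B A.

G F E B A C D / E D A C G B F / C E B G D F A / B G C A F D E / F B G D E A C / A C D F B E G / D A F E C G B

Cell (r1,c1): row 1 has {A,B,D}; column 1 has {A,B,C,E,F} → G.
Cell (r2,c5): row 2 has {B,E,F}; column 5 has {A,C,D,E} → G.
Cell (r3,c2): row 3 has {A,C,D,F,G}; column 2 has {B} → E.
Cell (r3,c3): row 3 has {A,C,D,E,F,G}; column 3 has {D,F,G} → B.
Cell (r4,c3): row 4 has {A,B,E}; column 3 has {B,D,F,G} → C.
Cell (r4,c5): row 4 has {A,B,C,E}; column 5 has {A,C,D,E,G} → F.
Cell (r4,c6): row 4 has {A,B,C,E,F}; column 6 has {B,F,G} → D.
Cell (r5,c4): row 5 has {B,C,E,F,G}; column 4 has {A,B,G} → D.
Cell (r5,c6): row 5 has {B,C,D,E,F,G}; column 6 has {B,D,F,G} → A.
Cell (r6,c5): row 6 has {A,D,G}; column 5 has {A,C,D,E,F,G} → B.
Cell (r7,c1): row 7 has {B,C,F,G}; column 1 has {A,B,C,E,F,G} → D.
Cell (r7,c2): row 7 has {B,C,D,F,G}; column 2 has {B,E} → A.
Cell (r7,c4): row 7 has {A,B,C,D,F,G}; column 4 has {A,B,D,G} → E.
Cell (r1,c3): row 1 has {A,B,D,G}; column 3 has {B,C,D,F,G} → E.
Cell (r1,c6): row 1 has {A,B,D,E,G}; column 6 has {A,B,D,F,G} → C.
Cell (r2,c3): row 2 has {B,E,F,G}; column 3 has {B,C,D,E,F,G} → A.
Cell (r2,c4): row 2 has {A,B,E,F,G}; column 4 has {A,B,D,E,G} → C.
Cell (r4,c2): row 4 has {A,B,C,D,E,F}; column 2 has {A,B,E} → G.
Cell (r6,c4): row 6 has {A,B,D,G}; column 4 has {A,B,C,D,E,G} → F.
Cell (r6,c6): row 6 has {A,B,D,F,G}; column 6 has {A,B,C,D,F,G} → E.
Cell (r1,c2): row 1 has {A,B,C,D,E,G}; column 2 has {A,B,E,G} → F.
Cell (r2,c2): row 2 has {A,B,C,E,F,G}; column 2 has {A,B,E,F,G} → D.
Cell (r6,c2): row 6 has {A,B,D,E,F,G}; column 2 has {A,B,D,E,F,G} → C.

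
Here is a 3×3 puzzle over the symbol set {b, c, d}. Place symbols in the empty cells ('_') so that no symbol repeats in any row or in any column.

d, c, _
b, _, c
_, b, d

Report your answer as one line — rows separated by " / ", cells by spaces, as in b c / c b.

d c b / b d c / c b d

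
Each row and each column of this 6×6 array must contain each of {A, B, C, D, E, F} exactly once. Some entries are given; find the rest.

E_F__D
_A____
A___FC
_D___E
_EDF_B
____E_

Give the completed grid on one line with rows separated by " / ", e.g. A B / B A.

E C F A B D / B A C E D F / A B E D F C / F D A B C E / C E D F A B / D F B C E A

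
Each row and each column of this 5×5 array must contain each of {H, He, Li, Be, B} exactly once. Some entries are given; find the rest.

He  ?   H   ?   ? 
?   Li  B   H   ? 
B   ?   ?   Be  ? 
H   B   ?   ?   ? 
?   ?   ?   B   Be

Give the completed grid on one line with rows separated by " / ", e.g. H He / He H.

He Be H Li B / Be Li B H He / B He Li Be H / H B Be He Li / Li H He B Be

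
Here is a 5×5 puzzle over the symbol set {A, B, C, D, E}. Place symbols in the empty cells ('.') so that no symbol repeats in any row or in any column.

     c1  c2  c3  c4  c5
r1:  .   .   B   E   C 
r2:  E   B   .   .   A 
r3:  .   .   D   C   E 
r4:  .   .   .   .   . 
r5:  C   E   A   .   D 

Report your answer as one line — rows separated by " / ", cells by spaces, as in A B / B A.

At row 2, column 3: row 2 has {A,B,E}; column 3 has {A,B,D}; that leaves C.
At row 2, column 4: row 2 has {A,B,C,E}; column 4 has {C,E}; that leaves D.
At row 3, column 2: row 3 has {C,D,E}; column 2 has {B,E}; that leaves A.
At row 4, column 3: row 4 is empty so far; column 3 has {A,B,C,D}; that leaves E.
At row 4, column 5: row 4 has {E}; column 5 has {A,C,D,E}; that leaves B.
At row 5, column 4: row 5 has {A,C,D,E}; column 4 has {C,D,E}; that leaves B.
At row 1, column 2: row 1 has {B,C,E}; column 2 has {A,B,E}; that leaves D.
At row 3, column 1: row 3 has {A,C,D,E}; column 1 has {C,E}; that leaves B.
At row 4, column 2: row 4 has {B,E}; column 2 has {A,B,D,E}; that leaves C.
At row 4, column 4: row 4 has {B,C,E}; column 4 has {B,C,D,E}; that leaves A.
At row 1, column 1: row 1 has {B,C,D,E}; column 1 has {B,C,E}; that leaves A.
At row 4, column 1: row 4 has {A,B,C,E}; column 1 has {A,B,C,E}; that leaves D.

A D B E C / E B C D A / B A D C E / D C E A B / C E A B D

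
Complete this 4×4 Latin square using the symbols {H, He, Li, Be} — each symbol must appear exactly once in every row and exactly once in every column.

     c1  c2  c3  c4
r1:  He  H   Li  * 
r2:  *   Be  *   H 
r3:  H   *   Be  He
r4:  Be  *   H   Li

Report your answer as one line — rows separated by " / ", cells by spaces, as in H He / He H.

He H Li Be / Li Be He H / H Li Be He / Be He H Li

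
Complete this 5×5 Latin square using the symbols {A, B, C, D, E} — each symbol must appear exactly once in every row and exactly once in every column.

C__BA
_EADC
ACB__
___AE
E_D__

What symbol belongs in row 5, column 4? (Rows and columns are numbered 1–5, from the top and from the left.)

C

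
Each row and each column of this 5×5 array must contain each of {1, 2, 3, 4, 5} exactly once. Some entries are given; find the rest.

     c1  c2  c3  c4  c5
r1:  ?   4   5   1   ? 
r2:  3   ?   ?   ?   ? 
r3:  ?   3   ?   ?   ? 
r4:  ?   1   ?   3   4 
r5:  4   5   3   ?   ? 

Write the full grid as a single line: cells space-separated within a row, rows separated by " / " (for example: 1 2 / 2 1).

2 4 5 1 3 / 3 2 1 4 5 / 1 3 4 5 2 / 5 1 2 3 4 / 4 5 3 2 1

(r1,c1) = 2
(r1,c5) = 3
(r2,c2) = 2
(r4,c1) = 5
(r4,c3) = 2
(r5,c4) = 2
(r5,c5) = 1
(r2,c5) = 5
(r3,c1) = 1
(r3,c3) = 4
(r3,c4) = 5
(r3,c5) = 2
(r2,c3) = 1
(r2,c4) = 4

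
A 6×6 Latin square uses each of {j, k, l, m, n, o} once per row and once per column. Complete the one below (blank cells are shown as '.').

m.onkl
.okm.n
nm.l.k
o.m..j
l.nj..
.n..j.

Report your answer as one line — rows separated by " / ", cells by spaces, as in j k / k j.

m j o n k l / j o k m l n / n m j l o k / o l m k n j / l k n j m o / k n l o j m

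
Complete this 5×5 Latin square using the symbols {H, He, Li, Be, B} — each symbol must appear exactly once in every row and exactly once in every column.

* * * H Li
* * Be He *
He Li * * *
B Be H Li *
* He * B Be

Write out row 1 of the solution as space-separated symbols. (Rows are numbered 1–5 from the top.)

Be B He H Li

Cell (r1,c1): row 1 has {H,Li}; column 1 has {He,B} → Be.
Cell (r1,c2): row 1 has {H,Li,Be}; column 2 has {He,Li,Be} → B.
Cell (r1,c3): row 1 has {H,Li,Be,B}; column 3 has {H,Be} → He.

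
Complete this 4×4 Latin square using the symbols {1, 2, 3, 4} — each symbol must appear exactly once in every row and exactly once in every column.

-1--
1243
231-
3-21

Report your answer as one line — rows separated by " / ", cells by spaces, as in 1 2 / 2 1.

4 1 3 2 / 1 2 4 3 / 2 3 1 4 / 3 4 2 1

(r1,c1) = 4
(r1,c3) = 3
(r1,c4) = 2
(r3,c4) = 4
(r4,c2) = 4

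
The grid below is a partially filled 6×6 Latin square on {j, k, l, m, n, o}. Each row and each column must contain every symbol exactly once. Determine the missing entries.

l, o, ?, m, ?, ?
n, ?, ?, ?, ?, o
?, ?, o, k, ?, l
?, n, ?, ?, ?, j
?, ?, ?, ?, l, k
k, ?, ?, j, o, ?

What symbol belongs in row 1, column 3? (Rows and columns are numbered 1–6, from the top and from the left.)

(r1,c6) = n
(r2,c4) = l
(r4,c4) = o
(r5,c4) = n
(r6,c6) = m
(r4,c1) = m
(r4,c5) = k
(r6,c2) = l
(r6,c3) = n
(r1,c5) = j
(r2,c5) = m
(r3,c1) = j
(r3,c2) = m
(r3,c5) = n
(r4,c3) = l
(r5,c1) = o
(r5,c2) = j
(r5,c3) = m
(r1,c3) = k

k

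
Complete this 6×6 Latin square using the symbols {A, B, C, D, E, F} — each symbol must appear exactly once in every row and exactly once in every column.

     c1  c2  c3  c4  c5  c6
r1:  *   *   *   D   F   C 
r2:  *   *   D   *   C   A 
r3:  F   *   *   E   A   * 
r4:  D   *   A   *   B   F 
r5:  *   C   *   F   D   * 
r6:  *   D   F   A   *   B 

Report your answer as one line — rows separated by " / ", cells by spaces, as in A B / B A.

B A E D F C / E F D B C A / F B C E A D / D E A C B F / A C B F D E / C D F A E B

At row 2, column 4: row 2 has {A,C,D}; column 4 has {A,D,E,F}; that leaves B.
At row 3, column 2: row 3 has {A,E,F}; column 2 has {C,D}; that leaves B.
At row 3, column 3: row 3 has {A,B,E,F}; column 3 has {A,D,F}; that leaves C.
At row 3, column 6: row 3 has {A,B,C,E,F}; column 6 has {A,B,C,F}; that leaves D.
At row 4, column 2: row 4 has {A,B,D,F}; column 2 has {B,C,D}; that leaves E.
At row 4, column 4: row 4 has {A,B,D,E,F}; column 4 has {A,B,D,E,F}; that leaves C.
At row 5, column 6: row 5 has {C,D,F}; column 6 has {A,B,C,D,F}; that leaves E.
At row 6, column 5: row 6 has {A,B,D,F}; column 5 has {A,B,C,D,F}; that leaves E.
At row 1, column 2: row 1 has {C,D,F}; column 2 has {B,C,D,E}; that leaves A.
At row 2, column 1: row 2 has {A,B,C,D}; column 1 has {D,F}; that leaves E.
At row 2, column 2: row 2 has {A,B,C,D,E}; column 2 has {A,B,C,D,E}; that leaves F.
At row 5, column 3: row 5 has {C,D,E,F}; column 3 has {A,C,D,F}; that leaves B.
At row 6, column 1: row 6 has {A,B,D,E,F}; column 1 has {D,E,F}; that leaves C.
At row 1, column 1: row 1 has {A,C,D,F}; column 1 has {C,D,E,F}; that leaves B.
At row 1, column 3: row 1 has {A,B,C,D,F}; column 3 has {A,B,C,D,F}; that leaves E.
At row 5, column 1: row 5 has {B,C,D,E,F}; column 1 has {B,C,D,E,F}; that leaves A.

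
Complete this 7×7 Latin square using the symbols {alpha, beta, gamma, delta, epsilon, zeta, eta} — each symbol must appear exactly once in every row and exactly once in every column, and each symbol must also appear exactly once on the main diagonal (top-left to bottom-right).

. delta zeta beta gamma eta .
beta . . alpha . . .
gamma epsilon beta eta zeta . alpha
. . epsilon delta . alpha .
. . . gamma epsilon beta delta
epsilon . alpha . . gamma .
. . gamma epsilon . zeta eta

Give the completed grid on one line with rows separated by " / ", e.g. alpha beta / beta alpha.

(r1,c1) = alpha
(r1,c7) = epsilon
(r2,c2) = zeta
(r2,c7) = gamma
(r3,c6) = delta
(r5,c3) = eta
(r6,c4) = zeta
(r6,c7) = beta
(r7,c1) = delta
(r2,c3) = delta
(r2,c5) = eta
(r2,c6) = epsilon
(r4,c5) = beta
(r4,c7) = zeta
(r5,c1) = zeta
(r5,c2) = alpha
(r6,c2) = eta
(r6,c5) = delta
(r7,c2) = beta
(r7,c5) = alpha
(r4,c1) = eta
(r4,c2) = gamma

alpha delta zeta beta gamma eta epsilon / beta zeta delta alpha eta epsilon gamma / gamma epsilon beta eta zeta delta alpha / eta gamma epsilon delta beta alpha zeta / zeta alpha eta gamma epsilon beta delta / epsilon eta alpha zeta delta gamma beta / delta beta gamma epsilon alpha zeta eta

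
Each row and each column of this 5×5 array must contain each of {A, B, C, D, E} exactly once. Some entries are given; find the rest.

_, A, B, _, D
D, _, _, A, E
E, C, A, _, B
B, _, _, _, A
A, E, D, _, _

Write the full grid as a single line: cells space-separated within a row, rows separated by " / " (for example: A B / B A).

(r1,c1) = C
(r1,c4) = E
(r2,c2) = B
(r2,c3) = C
(r3,c4) = D
(r4,c2) = D
(r4,c3) = E
(r4,c4) = C
(r5,c4) = B
(r5,c5) = C

C A B E D / D B C A E / E C A D B / B D E C A / A E D B C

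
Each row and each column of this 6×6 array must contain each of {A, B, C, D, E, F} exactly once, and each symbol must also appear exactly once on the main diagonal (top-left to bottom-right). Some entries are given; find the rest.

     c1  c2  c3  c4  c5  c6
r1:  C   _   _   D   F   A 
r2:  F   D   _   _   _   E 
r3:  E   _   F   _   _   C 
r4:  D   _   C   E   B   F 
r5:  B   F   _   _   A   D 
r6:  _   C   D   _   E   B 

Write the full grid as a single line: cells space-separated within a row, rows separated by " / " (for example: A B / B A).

C E B D F A / F D A B C E / E B F A D C / D A C E B F / B F E C A D / A C D F E B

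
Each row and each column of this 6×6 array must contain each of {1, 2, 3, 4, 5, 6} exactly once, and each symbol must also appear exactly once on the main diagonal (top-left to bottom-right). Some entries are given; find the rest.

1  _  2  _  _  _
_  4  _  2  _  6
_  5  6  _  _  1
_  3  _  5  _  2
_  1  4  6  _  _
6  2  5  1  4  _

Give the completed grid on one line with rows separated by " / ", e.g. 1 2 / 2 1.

1 6 2 3 5 4 / 5 4 3 2 1 6 / 2 5 6 4 3 1 / 4 3 1 5 6 2 / 3 1 4 6 2 5 / 6 2 5 1 4 3

At row 1, column 2: row 1 has {1,2}; column 2 has {1,2,3,4,5}; that leaves 6.
At row 4, column 1: row 4 has {2,3,5}; column 1 has {1,6}; that leaves 4.
At row 4, column 3: row 4 has {2,3,4,5}; column 3 has {2,4,5,6}; that leaves 1.
At row 4, column 5: row 4 has {1,2,3,4,5}; column 5 has {4}; that leaves 6.
At row 6, column 6: row 6 has {1,2,4,5,6}; column 6 has {1,2,6}; the diagonal has {1,4,5,6}; that leaves 3.
At row 2, column 3: row 2 has {2,4,6}; column 3 has {1,2,4,5,6}; that leaves 3.
At row 5, column 5: row 5 has {1,4,6}; column 5 has {4,6}; the diagonal has {1,3,4,5,6}; that leaves 2.
At row 5, column 6: row 5 has {1,2,4,6}; column 6 has {1,2,3,6}; that leaves 5.
At row 1, column 6: row 1 has {1,2,6}; column 6 has {1,2,3,5,6}; that leaves 4.
At row 2, column 1: row 2 has {2,3,4,6}; column 1 has {1,4,6}; that leaves 5.
At row 2, column 5: row 2 has {2,3,4,5,6}; column 5 has {2,4,6}; that leaves 1.
At row 3, column 5: row 3 has {1,5,6}; column 5 has {1,2,4,6}; that leaves 3.
At row 5, column 1: row 5 has {1,2,4,5,6}; column 1 has {1,4,5,6}; that leaves 3.
At row 1, column 4: row 1 has {1,2,4,6}; column 4 has {1,2,5,6}; that leaves 3.
At row 1, column 5: row 1 has {1,2,3,4,6}; column 5 has {1,2,3,4,6}; that leaves 5.
At row 3, column 1: row 3 has {1,3,5,6}; column 1 has {1,3,4,5,6}; that leaves 2.
At row 3, column 4: row 3 has {1,2,3,5,6}; column 4 has {1,2,3,5,6}; that leaves 4.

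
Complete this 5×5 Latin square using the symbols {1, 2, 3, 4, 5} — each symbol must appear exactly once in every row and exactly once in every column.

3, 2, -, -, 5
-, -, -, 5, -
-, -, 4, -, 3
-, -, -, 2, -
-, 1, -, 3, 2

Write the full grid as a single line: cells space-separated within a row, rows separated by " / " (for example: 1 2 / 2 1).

3 2 1 4 5 / 1 3 2 5 4 / 2 5 4 1 3 / 5 4 3 2 1 / 4 1 5 3 2

(r1,c3) = 1
(r1,c4) = 4
(r3,c2) = 5
(r3,c4) = 1
(r5,c3) = 5
(r3,c1) = 2
(r4,c3) = 3
(r5,c1) = 4
(r2,c1) = 1
(r2,c3) = 2
(r2,c5) = 4
(r4,c1) = 5
(r4,c2) = 4
(r4,c5) = 1
(r2,c2) = 3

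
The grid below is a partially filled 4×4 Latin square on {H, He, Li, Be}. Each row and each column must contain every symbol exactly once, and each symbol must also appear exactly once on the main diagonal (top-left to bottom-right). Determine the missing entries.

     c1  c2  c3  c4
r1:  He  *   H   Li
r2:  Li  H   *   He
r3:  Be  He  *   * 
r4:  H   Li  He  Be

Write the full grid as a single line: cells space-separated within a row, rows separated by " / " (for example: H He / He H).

row 1 has {H,He,Li}; column 2 has {H,He,Li} — only Be is left for (r1,c2).
row 2 has {H,He,Li}; column 3 has {H,He} — only Be is left for (r2,c3).
row 3 has {He,Be}; column 3 has {H,He,Be}; the diagonal has {H,He,Be} — only Li is left for (r3,c3).
row 3 has {He,Li,Be}; column 4 has {He,Li,Be} — only H is left for (r3,c4).

He Be H Li / Li H Be He / Be He Li H / H Li He Be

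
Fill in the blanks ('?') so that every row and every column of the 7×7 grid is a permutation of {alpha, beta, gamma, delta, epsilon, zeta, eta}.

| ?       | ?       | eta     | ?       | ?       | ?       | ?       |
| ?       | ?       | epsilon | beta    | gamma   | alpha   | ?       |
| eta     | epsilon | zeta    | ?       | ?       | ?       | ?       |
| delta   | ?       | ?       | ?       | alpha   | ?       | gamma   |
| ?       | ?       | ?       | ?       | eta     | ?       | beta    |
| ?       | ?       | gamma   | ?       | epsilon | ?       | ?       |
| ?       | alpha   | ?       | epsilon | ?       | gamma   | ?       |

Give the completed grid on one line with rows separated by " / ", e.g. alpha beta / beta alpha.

gamma delta eta alpha beta zeta epsilon / zeta eta epsilon beta gamma alpha delta / eta epsilon zeta gamma delta beta alpha / delta zeta beta eta alpha epsilon gamma / epsilon gamma alpha zeta eta delta beta / alpha beta gamma delta epsilon eta zeta / beta alpha delta epsilon zeta gamma eta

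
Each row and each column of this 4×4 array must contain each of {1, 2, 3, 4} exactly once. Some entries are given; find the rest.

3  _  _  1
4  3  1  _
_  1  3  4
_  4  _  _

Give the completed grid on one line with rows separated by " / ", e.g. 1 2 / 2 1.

3 2 4 1 / 4 3 1 2 / 2 1 3 4 / 1 4 2 3

(r1,c2): row 1 has {1,3}; column 2 has {1,3,4}, so it must be 2.
(r1,c3): row 1 has {1,2,3}; column 3 has {1,3}, so it must be 4.
(r2,c4): row 2 has {1,3,4}; column 4 has {1,4}, so it must be 2.
(r3,c1): row 3 has {1,3,4}; column 1 has {3,4}, so it must be 2.
(r4,c1): row 4 has {4}; column 1 has {2,3,4}, so it must be 1.
(r4,c3): row 4 has {1,4}; column 3 has {1,3,4}, so it must be 2.
(r4,c4): row 4 has {1,2,4}; column 4 has {1,2,4}, so it must be 3.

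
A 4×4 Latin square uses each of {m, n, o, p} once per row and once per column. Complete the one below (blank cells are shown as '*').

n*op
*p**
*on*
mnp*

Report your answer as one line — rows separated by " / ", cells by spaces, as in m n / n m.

(r1,c2) = m
(r2,c1) = o
(r2,c3) = m
(r2,c4) = n
(r3,c1) = p
(r3,c4) = m
(r4,c4) = o

n m o p / o p m n / p o n m / m n p o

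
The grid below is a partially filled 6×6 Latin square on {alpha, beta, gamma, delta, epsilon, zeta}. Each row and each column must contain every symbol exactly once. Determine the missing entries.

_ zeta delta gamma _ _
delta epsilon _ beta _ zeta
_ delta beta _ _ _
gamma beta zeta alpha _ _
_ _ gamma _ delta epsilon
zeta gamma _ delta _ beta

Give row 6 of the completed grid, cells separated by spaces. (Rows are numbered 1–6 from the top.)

zeta gamma epsilon delta alpha beta

At row 1, column 6: row 1 has {gamma,delta,zeta}; column 6 has {beta,epsilon,zeta}; that leaves alpha.
At row 2, column 3: row 2 has {beta,delta,epsilon,zeta}; column 3 has {beta,gamma,delta,zeta}; that leaves alpha.
At row 2, column 5: row 2 has {alpha,beta,delta,epsilon,zeta}; column 5 has {delta}; that leaves gamma.
At row 3, column 6: row 3 has {beta,delta}; column 6 has {alpha,beta,epsilon,zeta}; that leaves gamma.
At row 4, column 5: row 4 has {alpha,beta,gamma,zeta}; column 5 has {gamma,delta}; that leaves epsilon.
At row 4, column 6: row 4 has {alpha,beta,gamma,epsilon,zeta}; column 6 has {alpha,beta,gamma,epsilon,zeta}; that leaves delta.
At row 5, column 2: row 5 has {gamma,delta,epsilon}; column 2 has {beta,gamma,delta,epsilon,zeta}; that leaves alpha.
At row 5, column 4: row 5 has {alpha,gamma,delta,epsilon}; column 4 has {alpha,beta,gamma,delta}; that leaves zeta.
At row 6, column 3: row 6 has {beta,gamma,delta,zeta}; column 3 has {alpha,beta,gamma,delta,zeta}; that leaves epsilon.
At row 6, column 5: row 6 has {beta,gamma,delta,epsilon,zeta}; column 5 has {gamma,delta,epsilon}; that leaves alpha.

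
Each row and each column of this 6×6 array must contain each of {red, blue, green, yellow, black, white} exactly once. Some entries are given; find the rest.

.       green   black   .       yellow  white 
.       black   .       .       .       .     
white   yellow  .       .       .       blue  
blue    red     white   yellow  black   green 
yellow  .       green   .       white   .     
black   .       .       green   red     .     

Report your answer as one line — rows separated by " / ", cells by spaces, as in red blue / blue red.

red green black blue yellow white / green black yellow white blue red / white yellow red black green blue / blue red white yellow black green / yellow blue green red white black / black white blue green red yellow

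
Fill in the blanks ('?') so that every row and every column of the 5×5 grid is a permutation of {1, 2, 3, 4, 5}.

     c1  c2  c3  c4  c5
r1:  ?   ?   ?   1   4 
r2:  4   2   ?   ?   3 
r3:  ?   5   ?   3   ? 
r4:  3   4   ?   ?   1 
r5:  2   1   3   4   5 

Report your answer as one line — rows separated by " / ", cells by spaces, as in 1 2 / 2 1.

(r1,c1) = 5
(r1,c2) = 3
(r1,c3) = 2
(r2,c4) = 5
(r3,c1) = 1
(r3,c3) = 4
(r3,c5) = 2
(r4,c3) = 5
(r4,c4) = 2
(r2,c3) = 1

5 3 2 1 4 / 4 2 1 5 3 / 1 5 4 3 2 / 3 4 5 2 1 / 2 1 3 4 5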